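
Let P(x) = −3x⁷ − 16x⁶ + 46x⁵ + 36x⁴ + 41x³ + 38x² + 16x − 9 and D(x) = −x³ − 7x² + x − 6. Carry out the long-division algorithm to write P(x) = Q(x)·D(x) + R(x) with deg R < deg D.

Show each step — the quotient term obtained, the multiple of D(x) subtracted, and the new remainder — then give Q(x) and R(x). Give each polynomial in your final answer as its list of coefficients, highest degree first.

Step 1: lead(−3x⁷ − 16x⁶ + 46x⁵ + 36x⁴ + 41x³ + 38x² + 16x − 9) ÷ lead(D) = −3x⁷ ÷ −x³ = 3x⁴. Subtract (3x⁴)·D = −3x⁷ − 21x⁶ + 3x⁵ − 18x⁴. Remainder: 5x⁶ + 43x⁵ + 54x⁴ + 41x³ + 38x² + 16x − 9.
Step 2: lead(5x⁶ + 43x⁵ + 54x⁴ + 41x³ + 38x² + 16x − 9) ÷ lead(D) = 5x⁶ ÷ −x³ = −5x³. Subtract (−5x³)·D = 5x⁶ + 35x⁵ − 5x⁴ + 30x³. Remainder: 8x⁵ + 59x⁴ + 11x³ + 38x² + 16x − 9.
Step 3: lead(8x⁵ + 59x⁴ + 11x³ + 38x² + 16x − 9) ÷ lead(D) = 8x⁵ ÷ −x³ = −8x². Subtract (−8x²)·D = 8x⁵ + 56x⁴ − 8x³ + 48x². Remainder: 3x⁴ + 19x³ − 10x² + 16x − 9.
Step 4: lead(3x⁴ + 19x³ − 10x² + 16x − 9) ÷ lead(D) = 3x⁴ ÷ −x³ = −3x. Subtract (−3x)·D = 3x⁴ + 21x³ − 3x² + 18x. Remainder: −2x³ − 7x² − 2x − 9.
Step 5: lead(−2x³ − 7x² − 2x − 9) ÷ lead(D) = −2x³ ÷ −x³ = 2. Subtract (2)·D = −2x³ − 14x² + 2x − 12. Remainder: 7x² − 4x + 3.

Q = [3, -5, -8, -3, 2]; R = [7, -4, 3]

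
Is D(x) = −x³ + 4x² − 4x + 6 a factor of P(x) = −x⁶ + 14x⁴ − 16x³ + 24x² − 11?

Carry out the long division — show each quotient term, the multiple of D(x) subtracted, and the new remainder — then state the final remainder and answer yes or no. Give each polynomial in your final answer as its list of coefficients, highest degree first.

Step 1: lead(−x⁶ + 14x⁴ − 16x³ + 24x² − 11) ÷ lead(D) = −x⁶ ÷ −x³ = x³. Subtract (x³)·D = −x⁶ + 4x⁵ − 4x⁴ + 6x³. Remainder: −4x⁵ + 18x⁴ − 22x³ + 24x² − 11.
Step 2: lead(−4x⁵ + 18x⁴ − 22x³ + 24x² − 11) ÷ lead(D) = −4x⁵ ÷ −x³ = 4x². Subtract (4x²)·D = −4x⁵ + 16x⁴ − 16x³ + 24x². Remainder: 2x⁴ − 6x³ − 11.
Step 3: lead(2x⁴ − 6x³ − 11) ÷ lead(D) = 2x⁴ ÷ −x³ = −2x. Subtract (−2x)·D = 2x⁴ − 8x³ + 8x² − 12x. Remainder: 2x³ − 8x² + 12x − 11.
Step 4: lead(2x³ − 8x² + 12x − 11) ÷ lead(D) = 2x³ ÷ −x³ = −2. Subtract (−2)·D = 2x³ − 8x² + 8x − 12. Remainder: 4x + 1.

R = [4, 1], so D(x) is not a factor of P(x). no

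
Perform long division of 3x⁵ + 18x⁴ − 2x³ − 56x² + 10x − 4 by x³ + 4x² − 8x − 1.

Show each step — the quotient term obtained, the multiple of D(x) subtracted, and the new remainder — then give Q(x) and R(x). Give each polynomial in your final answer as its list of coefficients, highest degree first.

Q = [3, 6, -2]; R = [3, 0, -6]

Step 1: lead(3x⁵ + 18x⁴ − 2x³ − 56x² + 10x − 4) ÷ lead(D) = 3x⁵ ÷ x³ = 3x². Subtract (3x²)·D = 3x⁵ + 12x⁴ − 24x³ − 3x². Remainder: 6x⁴ + 22x³ − 53x² + 10x − 4.
Step 2: lead(6x⁴ + 22x³ − 53x² + 10x − 4) ÷ lead(D) = 6x⁴ ÷ x³ = 6x. Subtract (6x)·D = 6x⁴ + 24x³ − 48x² − 6x. Remainder: −2x³ − 5x² + 16x − 4.
Step 3: lead(−2x³ − 5x² + 16x − 4) ÷ lead(D) = −2x³ ÷ x³ = −2. Subtract (−2)·D = −2x³ − 8x² + 16x + 2. Remainder: 3x² − 6.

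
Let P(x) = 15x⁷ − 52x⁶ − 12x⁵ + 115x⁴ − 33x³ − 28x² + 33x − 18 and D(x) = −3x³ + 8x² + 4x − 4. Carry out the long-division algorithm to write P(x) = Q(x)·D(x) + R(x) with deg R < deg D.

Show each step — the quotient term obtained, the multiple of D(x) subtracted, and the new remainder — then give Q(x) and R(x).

Q(x) = −5x⁴ + 4x³ + 8x² − 5x + 3; R(x) = x − 6

Step 1: lead(15x⁷ − 52x⁶ − 12x⁵ + 115x⁴ − 33x³ − 28x² + 33x − 18) ÷ lead(D) = 15x⁷ ÷ −3x³ = −5x⁴. Subtract (−5x⁴)·D = 15x⁷ − 40x⁶ − 20x⁵ + 20x⁴. Remainder: −12x⁶ + 8x⁵ + 95x⁴ − 33x³ − 28x² + 33x − 18.
Step 2: lead(−12x⁶ + 8x⁵ + 95x⁴ − 33x³ − 28x² + 33x − 18) ÷ lead(D) = −12x⁶ ÷ −3x³ = 4x³. Subtract (4x³)·D = −12x⁶ + 32x⁵ + 16x⁴ − 16x³. Remainder: −24x⁵ + 79x⁴ − 17x³ − 28x² + 33x − 18.
Step 3: lead(−24x⁵ + 79x⁴ − 17x³ − 28x² + 33x − 18) ÷ lead(D) = −24x⁵ ÷ −3x³ = 8x². Subtract (8x²)·D = −24x⁵ + 64x⁴ + 32x³ − 32x². Remainder: 15x⁴ − 49x³ + 4x² + 33x − 18.
Step 4: lead(15x⁴ − 49x³ + 4x² + 33x − 18) ÷ lead(D) = 15x⁴ ÷ −3x³ = −5x. Subtract (−5x)·D = 15x⁴ − 40x³ − 20x² + 20x. Remainder: −9x³ + 24x² + 13x − 18.
Step 5: lead(−9x³ + 24x² + 13x − 18) ÷ lead(D) = −9x³ ÷ −3x³ = 3. Subtract (3)·D = −9x³ + 24x² + 12x − 12. Remainder: x − 6.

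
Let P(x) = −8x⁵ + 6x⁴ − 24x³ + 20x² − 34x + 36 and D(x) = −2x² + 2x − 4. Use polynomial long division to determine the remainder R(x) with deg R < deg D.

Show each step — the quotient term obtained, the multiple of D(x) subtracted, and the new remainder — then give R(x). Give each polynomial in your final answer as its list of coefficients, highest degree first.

Step 1: lead(−8x⁵ + 6x⁴ − 24x³ + 20x² − 34x + 36) ÷ lead(D) = −8x⁵ ÷ −2x² = 4x³. Subtract (4x³)·D = −8x⁵ + 8x⁴ − 16x³. Remainder: −2x⁴ − 8x³ + 20x² − 34x + 36.
Step 2: lead(−2x⁴ − 8x³ + 20x² − 34x + 36) ÷ lead(D) = −2x⁴ ÷ −2x² = x². Subtract (x²)·D = −2x⁴ + 2x³ − 4x². Remainder: −10x³ + 24x² − 34x + 36.
Step 3: lead(−10x³ + 24x² − 34x + 36) ÷ lead(D) = −10x³ ÷ −2x² = 5x. Subtract (5x)·D = −10x³ + 10x² − 20x. Remainder: 14x² − 14x + 36.
Step 4: lead(14x² − 14x + 36) ÷ lead(D) = 14x² ÷ −2x² = −7. Subtract (−7)·D = 14x² − 14x + 28. Remainder: 8.

R = [8]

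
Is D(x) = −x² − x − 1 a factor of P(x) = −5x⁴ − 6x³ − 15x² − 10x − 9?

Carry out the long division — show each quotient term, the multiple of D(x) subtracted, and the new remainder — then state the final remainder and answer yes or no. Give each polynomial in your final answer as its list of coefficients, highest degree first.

R = [0], so D(x) is a factor of P(x). yes

Step 1: lead(−5x⁴ − 6x³ − 15x² − 10x − 9) ÷ lead(D) = −5x⁴ ÷ −x² = 5x². Subtract (5x²)·D = −5x⁴ − 5x³ − 5x². Remainder: −x³ − 10x² − 10x − 9.
Step 2: lead(−x³ − 10x² − 10x − 9) ÷ lead(D) = −x³ ÷ −x² = x. Subtract (x)·D = −x³ − x² − x. Remainder: −9x² − 9x − 9.
Step 3: lead(−9x² − 9x − 9) ÷ lead(D) = −9x² ÷ −x² = 9. Subtract (9)·D = −9x² − 9x − 9. Remainder: 0.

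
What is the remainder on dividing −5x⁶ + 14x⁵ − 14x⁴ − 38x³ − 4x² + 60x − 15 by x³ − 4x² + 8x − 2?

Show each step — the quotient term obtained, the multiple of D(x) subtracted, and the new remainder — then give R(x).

R(x) = 1

Step 1: lead(−5x⁶ + 14x⁵ − 14x⁴ − 38x³ − 4x² + 60x − 15) ÷ lead(D) = −5x⁶ ÷ x³ = −5x³. Subtract (−5x³)·D = −5x⁶ + 20x⁵ − 40x⁴ + 10x³. Remainder: −6x⁵ + 26x⁴ − 48x³ − 4x² + 60x − 15.
Step 2: lead(−6x⁵ + 26x⁴ − 48x³ − 4x² + 60x − 15) ÷ lead(D) = −6x⁵ ÷ x³ = −6x². Subtract (−6x²)·D = −6x⁵ + 24x⁴ − 48x³ + 12x². Remainder: 2x⁴ − 16x² + 60x − 15.
Step 3: lead(2x⁴ − 16x² + 60x − 15) ÷ lead(D) = 2x⁴ ÷ x³ = 2x. Subtract (2x)·D = 2x⁴ − 8x³ + 16x² − 4x. Remainder: 8x³ − 32x² + 64x − 15.
Step 4: lead(8x³ − 32x² + 64x − 15) ÷ lead(D) = 8x³ ÷ x³ = 8. Subtract (8)·D = 8x³ − 32x² + 64x − 16. Remainder: 1.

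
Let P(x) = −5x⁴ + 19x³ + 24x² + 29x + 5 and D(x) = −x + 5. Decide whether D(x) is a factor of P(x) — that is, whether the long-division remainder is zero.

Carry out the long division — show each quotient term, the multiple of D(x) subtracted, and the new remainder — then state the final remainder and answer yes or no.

R(x) = 0, so D(x) is a factor of P(x). yes

Step 1: lead(−5x⁴ + 19x³ + 24x² + 29x + 5) ÷ lead(D) = −5x⁴ ÷ −x = 5x³. Subtract (5x³)·D = −5x⁴ + 25x³. Remainder: −6x³ + 24x² + 29x + 5.
Step 2: lead(−6x³ + 24x² + 29x + 5) ÷ lead(D) = −6x³ ÷ −x = 6x². Subtract (6x²)·D = −6x³ + 30x². Remainder: −6x² + 29x + 5.
Step 3: lead(−6x² + 29x + 5) ÷ lead(D) = −6x² ÷ −x = 6x. Subtract (6x)·D = −6x² + 30x. Remainder: −x + 5.
Step 4: lead(−x + 5) ÷ lead(D) = −x ÷ −x = 1. Subtract (1)·D = −x + 5. Remainder: 0.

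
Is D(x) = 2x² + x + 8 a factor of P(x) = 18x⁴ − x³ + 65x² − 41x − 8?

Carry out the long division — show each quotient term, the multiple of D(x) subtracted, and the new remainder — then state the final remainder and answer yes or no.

Step 1: lead(18x⁴ − x³ + 65x² − 41x − 8) ÷ lead(D) = 18x⁴ ÷ 2x² = 9x². Subtract (9x²)·D = 18x⁴ + 9x³ + 72x². Remainder: −10x³ − 7x² − 41x − 8.
Step 2: lead(−10x³ − 7x² − 41x − 8) ÷ lead(D) = −10x³ ÷ 2x² = −5x. Subtract (−5x)·D = −10x³ − 5x² − 40x. Remainder: −2x² − x − 8.
Step 3: lead(−2x² − x − 8) ÷ lead(D) = −2x² ÷ 2x² = −1. Subtract (−1)·D = −2x² − x − 8. Remainder: 0.

R(x) = 0, so D(x) is a factor of P(x). yes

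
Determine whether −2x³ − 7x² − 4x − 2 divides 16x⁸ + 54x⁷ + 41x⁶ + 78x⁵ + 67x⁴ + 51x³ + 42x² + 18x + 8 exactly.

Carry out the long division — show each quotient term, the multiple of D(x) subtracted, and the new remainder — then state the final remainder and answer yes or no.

R(x) = 0, so D(x) is a factor of P(x). yes

Step 1: lead(16x⁸ + 54x⁷ + 41x⁶ + 78x⁵ + 67x⁴ + 51x³ + 42x² + 18x + 8) ÷ lead(D) = 16x⁸ ÷ −2x³ = −8x⁵. Subtract (−8x⁵)·D = 16x⁸ + 56x⁷ + 32x⁶ + 16x⁵. Remainder: −2x⁷ + 9x⁶ + 62x⁵ + 67x⁴ + 51x³ + 42x² + 18x + 8.
Step 2: lead(−2x⁷ + 9x⁶ + 62x⁵ + 67x⁴ + 51x³ + 42x² + 18x + 8) ÷ lead(D) = −2x⁷ ÷ −2x³ = x⁴. Subtract (x⁴)·D = −2x⁷ − 7x⁶ − 4x⁵ − 2x⁴. Remainder: 16x⁶ + 66x⁵ + 69x⁴ + 51x³ + 42x² + 18x + 8.
Step 3: lead(16x⁶ + 66x⁵ + 69x⁴ + 51x³ + 42x² + 18x + 8) ÷ lead(D) = 16x⁶ ÷ −2x³ = −8x³. Subtract (−8x³)·D = 16x⁶ + 56x⁵ + 32x⁴ + 16x³. Remainder: 10x⁵ + 37x⁴ + 35x³ + 42x² + 18x + 8.
Step 4: lead(10x⁵ + 37x⁴ + 35x³ + 42x² + 18x + 8) ÷ lead(D) = 10x⁵ ÷ −2x³ = −5x². Subtract (−5x²)·D = 10x⁵ + 35x⁴ + 20x³ + 10x². Remainder: 2x⁴ + 15x³ + 32x² + 18x + 8.
Step 5: lead(2x⁴ + 15x³ + 32x² + 18x + 8) ÷ lead(D) = 2x⁴ ÷ −2x³ = −x. Subtract (−x)·D = 2x⁴ + 7x³ + 4x² + 2x. Remainder: 8x³ + 28x² + 16x + 8.
Step 6: lead(8x³ + 28x² + 16x + 8) ÷ lead(D) = 8x³ ÷ −2x³ = −4. Subtract (−4)·D = 8x³ + 28x² + 16x + 8. Remainder: 0.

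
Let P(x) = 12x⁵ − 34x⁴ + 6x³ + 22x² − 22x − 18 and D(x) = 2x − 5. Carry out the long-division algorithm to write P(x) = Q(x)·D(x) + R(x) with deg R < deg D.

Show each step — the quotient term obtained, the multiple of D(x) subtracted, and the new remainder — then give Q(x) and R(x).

Q(x) = 6x⁴ − 2x³ − 2x² + 6x + 4; R(x) = 2

Step 1: lead(12x⁵ − 34x⁴ + 6x³ + 22x² − 22x − 18) ÷ lead(D) = 12x⁵ ÷ 2x = 6x⁴. Subtract (6x⁴)·D = 12x⁵ − 30x⁴. Remainder: −4x⁴ + 6x³ + 22x² − 22x − 18.
Step 2: lead(−4x⁴ + 6x³ + 22x² − 22x − 18) ÷ lead(D) = −4x⁴ ÷ 2x = −2x³. Subtract (−2x³)·D = −4x⁴ + 10x³. Remainder: −4x³ + 22x² − 22x − 18.
Step 3: lead(−4x³ + 22x² − 22x − 18) ÷ lead(D) = −4x³ ÷ 2x = −2x². Subtract (−2x²)·D = −4x³ + 10x². Remainder: 12x² − 22x − 18.
Step 4: lead(12x² − 22x − 18) ÷ lead(D) = 12x² ÷ 2x = 6x. Subtract (6x)·D = 12x² − 30x. Remainder: 8x − 18.
Step 5: lead(8x − 18) ÷ lead(D) = 8x ÷ 2x = 4. Subtract (4)·D = 8x − 20. Remainder: 2.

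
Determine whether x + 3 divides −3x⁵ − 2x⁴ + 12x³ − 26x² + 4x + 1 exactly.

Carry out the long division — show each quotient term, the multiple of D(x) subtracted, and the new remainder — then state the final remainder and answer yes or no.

Step 1: lead(−3x⁵ − 2x⁴ + 12x³ − 26x² + 4x + 1) ÷ lead(D) = −3x⁵ ÷ x = −3x⁴. Subtract (−3x⁴)·D = −3x⁵ − 9x⁴. Remainder: 7x⁴ + 12x³ − 26x² + 4x + 1.
Step 2: lead(7x⁴ + 12x³ − 26x² + 4x + 1) ÷ lead(D) = 7x⁴ ÷ x = 7x³. Subtract (7x³)·D = 7x⁴ + 21x³. Remainder: −9x³ − 26x² + 4x + 1.
Step 3: lead(−9x³ − 26x² + 4x + 1) ÷ lead(D) = −9x³ ÷ x = −9x². Subtract (−9x²)·D = −9x³ − 27x². Remainder: x² + 4x + 1.
Step 4: lead(x² + 4x + 1) ÷ lead(D) = x² ÷ x = x. Subtract (x)·D = x² + 3x. Remainder: x + 1.
Step 5: lead(x + 1) ÷ lead(D) = x ÷ x = 1. Subtract (1)·D = x + 3. Remainder: −2.

R(x) = −2, so D(x) is not a factor of P(x). no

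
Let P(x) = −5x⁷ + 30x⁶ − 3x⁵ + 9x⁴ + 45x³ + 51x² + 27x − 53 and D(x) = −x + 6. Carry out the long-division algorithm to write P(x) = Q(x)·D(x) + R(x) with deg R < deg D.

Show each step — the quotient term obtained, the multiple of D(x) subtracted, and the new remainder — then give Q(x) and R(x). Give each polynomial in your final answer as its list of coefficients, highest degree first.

Q = [5, 0, 3, 9, 9, 3, -9]; R = [1]

Step 1: lead(−5x⁷ + 30x⁶ − 3x⁵ + 9x⁴ + 45x³ + 51x² + 27x − 53) ÷ lead(D) = −5x⁷ ÷ −x = 5x⁶. Subtract (5x⁶)·D = −5x⁷ + 30x⁶. Remainder: −3x⁵ + 9x⁴ + 45x³ + 51x² + 27x − 53.
Step 2: lead(−3x⁵ + 9x⁴ + 45x³ + 51x² + 27x − 53) ÷ lead(D) = −3x⁵ ÷ −x = 3x⁴. Subtract (3x⁴)·D = −3x⁵ + 18x⁴. Remainder: −9x⁴ + 45x³ + 51x² + 27x − 53.
Step 3: lead(−9x⁴ + 45x³ + 51x² + 27x − 53) ÷ lead(D) = −9x⁴ ÷ −x = 9x³. Subtract (9x³)·D = −9x⁴ + 54x³. Remainder: −9x³ + 51x² + 27x − 53.
Step 4: lead(−9x³ + 51x² + 27x − 53) ÷ lead(D) = −9x³ ÷ −x = 9x². Subtract (9x²)·D = −9x³ + 54x². Remainder: −3x² + 27x − 53.
Step 5: lead(−3x² + 27x − 53) ÷ lead(D) = −3x² ÷ −x = 3x. Subtract (3x)·D = −3x² + 18x. Remainder: 9x − 53.
Step 6: lead(9x − 53) ÷ lead(D) = 9x ÷ −x = −9. Subtract (−9)·D = 9x − 54. Remainder: 1.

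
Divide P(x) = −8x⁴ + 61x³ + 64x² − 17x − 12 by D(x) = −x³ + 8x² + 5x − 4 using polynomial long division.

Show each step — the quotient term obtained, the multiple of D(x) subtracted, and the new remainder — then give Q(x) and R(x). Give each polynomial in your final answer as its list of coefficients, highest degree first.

Q = [8, 3]; R = [0]

Step 1: lead(−8x⁴ + 61x³ + 64x² − 17x − 12) ÷ lead(D) = −8x⁴ ÷ −x³ = 8x. Subtract (8x)·D = −8x⁴ + 64x³ + 40x² − 32x. Remainder: −3x³ + 24x² + 15x − 12.
Step 2: lead(−3x³ + 24x² + 15x − 12) ÷ lead(D) = −3x³ ÷ −x³ = 3. Subtract (3)·D = −3x³ + 24x² + 15x − 12. Remainder: 0.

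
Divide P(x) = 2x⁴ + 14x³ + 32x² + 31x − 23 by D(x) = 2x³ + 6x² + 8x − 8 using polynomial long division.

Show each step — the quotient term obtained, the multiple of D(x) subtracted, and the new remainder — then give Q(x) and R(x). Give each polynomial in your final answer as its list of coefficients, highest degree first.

Q = [1, 4]; R = [7, 9]

Step 1: lead(2x⁴ + 14x³ + 32x² + 31x − 23) ÷ lead(D) = 2x⁴ ÷ 2x³ = x. Subtract (x)·D = 2x⁴ + 6x³ + 8x² − 8x. Remainder: 8x³ + 24x² + 39x − 23.
Step 2: lead(8x³ + 24x² + 39x − 23) ÷ lead(D) = 8x³ ÷ 2x³ = 4. Subtract (4)·D = 8x³ + 24x² + 32x − 32. Remainder: 7x + 9.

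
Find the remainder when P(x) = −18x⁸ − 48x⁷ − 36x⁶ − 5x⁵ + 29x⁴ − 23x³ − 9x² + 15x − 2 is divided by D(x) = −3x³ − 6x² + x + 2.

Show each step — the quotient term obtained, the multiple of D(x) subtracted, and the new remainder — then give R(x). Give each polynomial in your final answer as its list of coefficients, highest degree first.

R = [-4, 5, -2]

Step 1: lead(−18x⁸ − 48x⁷ − 36x⁶ − 5x⁵ + 29x⁴ − 23x³ − 9x² + 15x − 2) ÷ lead(D) = −18x⁸ ÷ −3x³ = 6x⁵. Subtract (6x⁵)·D = −18x⁸ − 36x⁷ + 6x⁶ + 12x⁵. Remainder: −12x⁷ − 42x⁶ − 17x⁵ + 29x⁴ − 23x³ − 9x² + 15x − 2.
Step 2: lead(−12x⁷ − 42x⁶ − 17x⁵ + 29x⁴ − 23x³ − 9x² + 15x − 2) ÷ lead(D) = −12x⁷ ÷ −3x³ = 4x⁴. Subtract (4x⁴)·D = −12x⁷ − 24x⁶ + 4x⁵ + 8x⁴. Remainder: −18x⁶ − 21x⁵ + 21x⁴ − 23x³ − 9x² + 15x − 2.
Step 3: lead(−18x⁶ − 21x⁵ + 21x⁴ − 23x³ − 9x² + 15x − 2) ÷ lead(D) = −18x⁶ ÷ −3x³ = 6x³. Subtract (6x³)·D = −18x⁶ − 36x⁵ + 6x⁴ + 12x³. Remainder: 15x⁵ + 15x⁴ − 35x³ − 9x² + 15x − 2.
Step 4: lead(15x⁵ + 15x⁴ − 35x³ − 9x² + 15x − 2) ÷ lead(D) = 15x⁵ ÷ −3x³ = −5x². Subtract (−5x²)·D = 15x⁵ + 30x⁴ − 5x³ − 10x². Remainder: −15x⁴ − 30x³ + x² + 15x − 2.
Step 5: lead(−15x⁴ − 30x³ + x² + 15x − 2) ÷ lead(D) = −15x⁴ ÷ −3x³ = 5x. Subtract (5x)·D = −15x⁴ − 30x³ + 5x² + 10x. Remainder: −4x² + 5x − 2.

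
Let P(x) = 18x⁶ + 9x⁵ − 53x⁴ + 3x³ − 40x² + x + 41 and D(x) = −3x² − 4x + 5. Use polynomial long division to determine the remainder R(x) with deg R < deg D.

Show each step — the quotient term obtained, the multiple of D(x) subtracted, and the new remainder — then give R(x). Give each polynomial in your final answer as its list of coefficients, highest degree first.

R = [-1, 6]

Step 1: lead(18x⁶ + 9x⁵ − 53x⁴ + 3x³ − 40x² + x + 41) ÷ lead(D) = 18x⁶ ÷ −3x² = −6x⁴. Subtract (−6x⁴)·D = 18x⁶ + 24x⁵ − 30x⁴. Remainder: −15x⁵ − 23x⁴ + 3x³ − 40x² + x + 41.
Step 2: lead(−15x⁵ − 23x⁴ + 3x³ − 40x² + x + 41) ÷ lead(D) = −15x⁵ ÷ −3x² = 5x³. Subtract (5x³)·D = −15x⁵ − 20x⁴ + 25x³. Remainder: −3x⁴ − 22x³ − 40x² + x + 41.
Step 3: lead(−3x⁴ − 22x³ − 40x² + x + 41) ÷ lead(D) = −3x⁴ ÷ −3x² = x². Subtract (x²)·D = −3x⁴ − 4x³ + 5x². Remainder: −18x³ − 45x² + x + 41.
Step 4: lead(−18x³ − 45x² + x + 41) ÷ lead(D) = −18x³ ÷ −3x² = 6x. Subtract (6x)·D = −18x³ − 24x² + 30x. Remainder: −21x² − 29x + 41.
Step 5: lead(−21x² − 29x + 41) ÷ lead(D) = −21x² ÷ −3x² = 7. Subtract (7)·D = −21x² − 28x + 35. Remainder: −x + 6.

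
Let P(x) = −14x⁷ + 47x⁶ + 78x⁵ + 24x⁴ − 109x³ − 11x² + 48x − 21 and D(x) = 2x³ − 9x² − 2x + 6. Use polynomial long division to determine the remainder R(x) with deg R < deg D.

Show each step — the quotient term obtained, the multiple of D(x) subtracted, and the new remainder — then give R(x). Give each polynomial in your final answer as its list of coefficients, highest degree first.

Step 1: lead(−14x⁷ + 47x⁶ + 78x⁵ + 24x⁴ − 109x³ − 11x² + 48x − 21) ÷ lead(D) = −14x⁷ ÷ 2x³ = −7x⁴. Subtract (−7x⁴)·D = −14x⁷ + 63x⁶ + 14x⁵ − 42x⁴. Remainder: −16x⁶ + 64x⁵ + 66x⁴ − 109x³ − 11x² + 48x − 21.
Step 2: lead(−16x⁶ + 64x⁵ + 66x⁴ − 109x³ − 11x² + 48x − 21) ÷ lead(D) = −16x⁶ ÷ 2x³ = −8x³. Subtract (−8x³)·D = −16x⁶ + 72x⁵ + 16x⁴ − 48x³. Remainder: −8x⁵ + 50x⁴ − 61x³ − 11x² + 48x − 21.
Step 3: lead(−8x⁵ + 50x⁴ − 61x³ − 11x² + 48x − 21) ÷ lead(D) = −8x⁵ ÷ 2x³ = −4x². Subtract (−4x²)·D = −8x⁵ + 36x⁴ + 8x³ − 24x². Remainder: 14x⁴ − 69x³ + 13x² + 48x − 21.
Step 4: lead(14x⁴ − 69x³ + 13x² + 48x − 21) ÷ lead(D) = 14x⁴ ÷ 2x³ = 7x. Subtract (7x)·D = 14x⁴ − 63x³ − 14x² + 42x. Remainder: −6x³ + 27x² + 6x − 21.
Step 5: lead(−6x³ + 27x² + 6x − 21) ÷ lead(D) = −6x³ ÷ 2x³ = −3. Subtract (−3)·D = −6x³ + 27x² + 6x − 18. Remainder: −3.

R = [-3]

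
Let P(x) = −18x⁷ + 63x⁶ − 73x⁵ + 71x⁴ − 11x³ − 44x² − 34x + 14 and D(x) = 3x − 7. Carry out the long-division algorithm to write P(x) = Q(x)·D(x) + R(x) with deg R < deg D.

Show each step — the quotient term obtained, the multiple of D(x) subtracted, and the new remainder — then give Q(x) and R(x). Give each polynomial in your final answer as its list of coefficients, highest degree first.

Step 1: lead(−18x⁷ + 63x⁶ − 73x⁵ + 71x⁴ − 11x³ − 44x² − 34x + 14) ÷ lead(D) = −18x⁷ ÷ 3x = −6x⁶. Subtract (−6x⁶)·D = −18x⁷ + 42x⁶. Remainder: 21x⁶ − 73x⁵ + 71x⁴ − 11x³ − 44x² − 34x + 14.
Step 2: lead(21x⁶ − 73x⁵ + 71x⁴ − 11x³ − 44x² − 34x + 14) ÷ lead(D) = 21x⁶ ÷ 3x = 7x⁵. Subtract (7x⁵)·D = 21x⁶ − 49x⁵. Remainder: −24x⁵ + 71x⁴ − 11x³ − 44x² − 34x + 14.
Step 3: lead(−24x⁵ + 71x⁴ − 11x³ − 44x² − 34x + 14) ÷ lead(D) = −24x⁵ ÷ 3x = −8x⁴. Subtract (−8x⁴)·D = −24x⁵ + 56x⁴. Remainder: 15x⁴ − 11x³ − 44x² − 34x + 14.
Step 4: lead(15x⁴ − 11x³ − 44x² − 34x + 14) ÷ lead(D) = 15x⁴ ÷ 3x = 5x³. Subtract (5x³)·D = 15x⁴ − 35x³. Remainder: 24x³ − 44x² − 34x + 14.
Step 5: lead(24x³ − 44x² − 34x + 14) ÷ lead(D) = 24x³ ÷ 3x = 8x². Subtract (8x²)·D = 24x³ − 56x². Remainder: 12x² − 34x + 14.
Step 6: lead(12x² − 34x + 14) ÷ lead(D) = 12x² ÷ 3x = 4x. Subtract (4x)·D = 12x² − 28x. Remainder: −6x + 14.
Step 7: lead(−6x + 14) ÷ lead(D) = −6x ÷ 3x = −2. Subtract (−2)·D = −6x + 14. Remainder: 0.

Q = [-6, 7, -8, 5, 8, 4, -2]; R = [0]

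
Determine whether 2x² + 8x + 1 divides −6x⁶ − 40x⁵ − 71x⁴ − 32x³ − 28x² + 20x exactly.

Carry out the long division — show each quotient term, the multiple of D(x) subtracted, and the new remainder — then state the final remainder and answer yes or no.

R(x) = −3, so D(x) is not a factor of P(x). no

Step 1: lead(−6x⁶ − 40x⁵ − 71x⁴ − 32x³ − 28x² + 20x) ÷ lead(D) = −6x⁶ ÷ 2x² = −3x⁴. Subtract (−3x⁴)·D = −6x⁶ − 24x⁵ − 3x⁴. Remainder: −16x⁵ − 68x⁴ − 32x³ − 28x² + 20x.
Step 2: lead(−16x⁵ − 68x⁴ − 32x³ − 28x² + 20x) ÷ lead(D) = −16x⁵ ÷ 2x² = −8x³. Subtract (−8x³)·D = −16x⁵ − 64x⁴ − 8x³. Remainder: −4x⁴ − 24x³ − 28x² + 20x.
Step 3: lead(−4x⁴ − 24x³ − 28x² + 20x) ÷ lead(D) = −4x⁴ ÷ 2x² = −2x². Subtract (−2x²)·D = −4x⁴ − 16x³ − 2x². Remainder: −8x³ − 26x² + 20x.
Step 4: lead(−8x³ − 26x² + 20x) ÷ lead(D) = −8x³ ÷ 2x² = −4x. Subtract (−4x)·D = −8x³ − 32x² − 4x. Remainder: 6x² + 24x.
Step 5: lead(6x² + 24x) ÷ lead(D) = 6x² ÷ 2x² = 3. Subtract (3)·D = 6x² + 24x + 3. Remainder: −3.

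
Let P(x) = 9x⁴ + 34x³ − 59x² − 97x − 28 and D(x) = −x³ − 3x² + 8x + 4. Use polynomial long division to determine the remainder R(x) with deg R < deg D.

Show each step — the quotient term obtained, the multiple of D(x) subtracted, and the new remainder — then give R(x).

R(x) = −8x² − 5x

Step 1: lead(9x⁴ + 34x³ − 59x² − 97x − 28) ÷ lead(D) = 9x⁴ ÷ −x³ = −9x. Subtract (−9x)·D = 9x⁴ + 27x³ − 72x² − 36x. Remainder: 7x³ + 13x² − 61x − 28.
Step 2: lead(7x³ + 13x² − 61x − 28) ÷ lead(D) = 7x³ ÷ −x³ = −7. Subtract (−7)·D = 7x³ + 21x² − 56x − 28. Remainder: −8x² − 5x.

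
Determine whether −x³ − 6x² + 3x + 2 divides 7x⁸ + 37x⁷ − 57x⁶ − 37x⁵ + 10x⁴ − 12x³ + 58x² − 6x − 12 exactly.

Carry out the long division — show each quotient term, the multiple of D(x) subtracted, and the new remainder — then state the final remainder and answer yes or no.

R(x) = 0, so D(x) is a factor of P(x). yes

Step 1: lead(7x⁸ + 37x⁷ − 57x⁶ − 37x⁵ + 10x⁴ − 12x³ + 58x² − 6x − 12) ÷ lead(D) = 7x⁸ ÷ −x³ = −7x⁵. Subtract (−7x⁵)·D = 7x⁸ + 42x⁷ − 21x⁶ − 14x⁵. Remainder: −5x⁷ − 36x⁶ − 23x⁵ + 10x⁴ − 12x³ + 58x² − 6x − 12.
Step 2: lead(−5x⁷ − 36x⁶ − 23x⁵ + 10x⁴ − 12x³ + 58x² − 6x − 12) ÷ lead(D) = −5x⁷ ÷ −x³ = 5x⁴. Subtract (5x⁴)·D = −5x⁷ − 30x⁶ + 15x⁵ + 10x⁴. Remainder: −6x⁶ − 38x⁵ − 12x³ + 58x² − 6x − 12.
Step 3: lead(−6x⁶ − 38x⁵ − 12x³ + 58x² − 6x − 12) ÷ lead(D) = −6x⁶ ÷ −x³ = 6x³. Subtract (6x³)·D = −6x⁶ − 36x⁵ + 18x⁴ + 12x³. Remainder: −2x⁵ − 18x⁴ − 24x³ + 58x² − 6x − 12.
Step 4: lead(−2x⁵ − 18x⁴ − 24x³ + 58x² − 6x − 12) ÷ lead(D) = −2x⁵ ÷ −x³ = 2x². Subtract (2x²)·D = −2x⁵ − 12x⁴ + 6x³ + 4x². Remainder: −6x⁴ − 30x³ + 54x² − 6x − 12.
Step 5: lead(−6x⁴ − 30x³ + 54x² − 6x − 12) ÷ lead(D) = −6x⁴ ÷ −x³ = 6x. Subtract (6x)·D = −6x⁴ − 36x³ + 18x² + 12x. Remainder: 6x³ + 36x² − 18x − 12.
Step 6: lead(6x³ + 36x² − 18x − 12) ÷ lead(D) = 6x³ ÷ −x³ = −6. Subtract (−6)·D = 6x³ + 36x² − 18x − 12. Remainder: 0.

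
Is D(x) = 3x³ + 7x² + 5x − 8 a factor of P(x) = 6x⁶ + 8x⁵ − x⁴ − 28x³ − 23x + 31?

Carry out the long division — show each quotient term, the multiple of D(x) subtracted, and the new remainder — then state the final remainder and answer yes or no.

R(x) = 7, so D(x) is not a factor of P(x). no

Step 1: lead(6x⁶ + 8x⁵ − x⁴ − 28x³ − 23x + 31) ÷ lead(D) = 6x⁶ ÷ 3x³ = 2x³. Subtract (2x³)·D = 6x⁶ + 14x⁵ + 10x⁴ − 16x³. Remainder: −6x⁵ − 11x⁴ − 12x³ − 23x + 31.
Step 2: lead(−6x⁵ − 11x⁴ − 12x³ − 23x + 31) ÷ lead(D) = −6x⁵ ÷ 3x³ = −2x². Subtract (−2x²)·D = −6x⁵ − 14x⁴ − 10x³ + 16x². Remainder: 3x⁴ − 2x³ − 16x² − 23x + 31.
Step 3: lead(3x⁴ − 2x³ − 16x² − 23x + 31) ÷ lead(D) = 3x⁴ ÷ 3x³ = x. Subtract (x)·D = 3x⁴ + 7x³ + 5x² − 8x. Remainder: −9x³ − 21x² − 15x + 31.
Step 4: lead(−9x³ − 21x² − 15x + 31) ÷ lead(D) = −9x³ ÷ 3x³ = −3. Subtract (−3)·D = −9x³ − 21x² − 15x + 24. Remainder: 7.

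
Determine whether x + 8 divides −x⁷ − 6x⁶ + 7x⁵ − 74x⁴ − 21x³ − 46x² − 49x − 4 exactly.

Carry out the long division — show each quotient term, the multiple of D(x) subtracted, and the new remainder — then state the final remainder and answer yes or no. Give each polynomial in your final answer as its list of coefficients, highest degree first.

R = [4], so D(x) is not a factor of P(x). no

Step 1: lead(−x⁷ − 6x⁶ + 7x⁵ − 74x⁴ − 21x³ − 46x² − 49x − 4) ÷ lead(D) = −x⁷ ÷ x = −x⁶. Subtract (−x⁶)·D = −x⁷ − 8x⁶. Remainder: 2x⁶ + 7x⁵ − 74x⁴ − 21x³ − 46x² − 49x − 4.
Step 2: lead(2x⁶ + 7x⁵ − 74x⁴ − 21x³ − 46x² − 49x − 4) ÷ lead(D) = 2x⁶ ÷ x = 2x⁵. Subtract (2x⁵)·D = 2x⁶ + 16x⁵. Remainder: −9x⁵ − 74x⁴ − 21x³ − 46x² − 49x − 4.
Step 3: lead(−9x⁵ − 74x⁴ − 21x³ − 46x² − 49x − 4) ÷ lead(D) = −9x⁵ ÷ x = −9x⁴. Subtract (−9x⁴)·D = −9x⁵ − 72x⁴. Remainder: −2x⁴ − 21x³ − 46x² − 49x − 4.
Step 4: lead(−2x⁴ − 21x³ − 46x² − 49x − 4) ÷ lead(D) = −2x⁴ ÷ x = −2x³. Subtract (−2x³)·D = −2x⁴ − 16x³. Remainder: −5x³ − 46x² − 49x − 4.
Step 5: lead(−5x³ − 46x² − 49x − 4) ÷ lead(D) = −5x³ ÷ x = −5x². Subtract (−5x²)·D = −5x³ − 40x². Remainder: −6x² − 49x − 4.
Step 6: lead(−6x² − 49x − 4) ÷ lead(D) = −6x² ÷ x = −6x. Subtract (−6x)·D = −6x² − 48x. Remainder: −x − 4.
Step 7: lead(−x − 4) ÷ lead(D) = −x ÷ x = −1. Subtract (−1)·D = −x − 8. Remainder: 4.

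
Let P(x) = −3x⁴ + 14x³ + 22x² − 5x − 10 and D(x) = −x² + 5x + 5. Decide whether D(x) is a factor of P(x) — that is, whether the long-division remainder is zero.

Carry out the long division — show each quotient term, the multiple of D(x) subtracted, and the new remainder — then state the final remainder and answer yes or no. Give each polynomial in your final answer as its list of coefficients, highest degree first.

Step 1: lead(−3x⁴ + 14x³ + 22x² − 5x − 10) ÷ lead(D) = −3x⁴ ÷ −x² = 3x². Subtract (3x²)·D = −3x⁴ + 15x³ + 15x². Remainder: −x³ + 7x² − 5x − 10.
Step 2: lead(−x³ + 7x² − 5x − 10) ÷ lead(D) = −x³ ÷ −x² = x. Subtract (x)·D = −x³ + 5x² + 5x. Remainder: 2x² − 10x − 10.
Step 3: lead(2x² − 10x − 10) ÷ lead(D) = 2x² ÷ −x² = −2. Subtract (−2)·D = 2x² − 10x − 10. Remainder: 0.

R = [0], so D(x) is a factor of P(x). yes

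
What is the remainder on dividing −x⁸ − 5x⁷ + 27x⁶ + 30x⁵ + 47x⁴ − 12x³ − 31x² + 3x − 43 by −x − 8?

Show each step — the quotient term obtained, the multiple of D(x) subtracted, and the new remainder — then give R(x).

R(x) = −3

Step 1: lead(−x⁸ − 5x⁷ + 27x⁶ + 30x⁵ + 47x⁴ − 12x³ − 31x² + 3x − 43) ÷ lead(D) = −x⁸ ÷ −x = x⁷. Subtract (x⁷)·D = −x⁸ − 8x⁷. Remainder: 3x⁷ + 27x⁶ + 30x⁵ + 47x⁴ − 12x³ − 31x² + 3x − 43.
Step 2: lead(3x⁷ + 27x⁶ + 30x⁵ + 47x⁴ − 12x³ − 31x² + 3x − 43) ÷ lead(D) = 3x⁷ ÷ −x = −3x⁶. Subtract (−3x⁶)·D = 3x⁷ + 24x⁶. Remainder: 3x⁶ + 30x⁵ + 47x⁴ − 12x³ − 31x² + 3x − 43.
Step 3: lead(3x⁶ + 30x⁵ + 47x⁴ − 12x³ − 31x² + 3x − 43) ÷ lead(D) = 3x⁶ ÷ −x = −3x⁵. Subtract (−3x⁵)·D = 3x⁶ + 24x⁵. Remainder: 6x⁵ + 47x⁴ − 12x³ − 31x² + 3x − 43.
Step 4: lead(6x⁵ + 47x⁴ − 12x³ − 31x² + 3x − 43) ÷ lead(D) = 6x⁵ ÷ −x = −6x⁴. Subtract (−6x⁴)·D = 6x⁵ + 48x⁴. Remainder: −x⁴ − 12x³ − 31x² + 3x − 43.
Step 5: lead(−x⁴ − 12x³ − 31x² + 3x − 43) ÷ lead(D) = −x⁴ ÷ −x = x³. Subtract (x³)·D = −x⁴ − 8x³. Remainder: −4x³ − 31x² + 3x − 43.
Step 6: lead(−4x³ − 31x² + 3x − 43) ÷ lead(D) = −4x³ ÷ −x = 4x². Subtract (4x²)·D = −4x³ − 32x². Remainder: x² + 3x − 43.
Step 7: lead(x² + 3x − 43) ÷ lead(D) = x² ÷ −x = −x. Subtract (−x)·D = x² + 8x. Remainder: −5x − 43.
Step 8: lead(−5x − 43) ÷ lead(D) = −5x ÷ −x = 5. Subtract (5)·D = −5x − 40. Remainder: −3.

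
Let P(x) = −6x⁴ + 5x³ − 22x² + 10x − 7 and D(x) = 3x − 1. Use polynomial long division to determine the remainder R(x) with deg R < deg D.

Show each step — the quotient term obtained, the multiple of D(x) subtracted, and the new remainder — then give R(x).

R(x) = −6

Step 1: lead(−6x⁴ + 5x³ − 22x² + 10x − 7) ÷ lead(D) = −6x⁴ ÷ 3x = −2x³. Subtract (−2x³)·D = −6x⁴ + 2x³. Remainder: 3x³ − 22x² + 10x − 7.
Step 2: lead(3x³ − 22x² + 10x − 7) ÷ lead(D) = 3x³ ÷ 3x = x². Subtract (x²)·D = 3x³ − x². Remainder: −21x² + 10x − 7.
Step 3: lead(−21x² + 10x − 7) ÷ lead(D) = −21x² ÷ 3x = −7x. Subtract (−7x)·D = −21x² + 7x. Remainder: 3x − 7.
Step 4: lead(3x − 7) ÷ lead(D) = 3x ÷ 3x = 1. Subtract (1)·D = 3x − 1. Remainder: −6.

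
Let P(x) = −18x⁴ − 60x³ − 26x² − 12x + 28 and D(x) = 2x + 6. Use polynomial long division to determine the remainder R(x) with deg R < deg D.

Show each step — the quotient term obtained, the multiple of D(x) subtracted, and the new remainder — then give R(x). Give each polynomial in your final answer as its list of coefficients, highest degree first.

R = [-8]

Step 1: lead(−18x⁴ − 60x³ − 26x² − 12x + 28) ÷ lead(D) = −18x⁴ ÷ 2x = −9x³. Subtract (−9x³)·D = −18x⁴ − 54x³. Remainder: −6x³ − 26x² − 12x + 28.
Step 2: lead(−6x³ − 26x² − 12x + 28) ÷ lead(D) = −6x³ ÷ 2x = −3x². Subtract (−3x²)·D = −6x³ − 18x². Remainder: −8x² − 12x + 28.
Step 3: lead(−8x² − 12x + 28) ÷ lead(D) = −8x² ÷ 2x = −4x. Subtract (−4x)·D = −8x² − 24x. Remainder: 12x + 28.
Step 4: lead(12x + 28) ÷ lead(D) = 12x ÷ 2x = 6. Subtract (6)·D = 12x + 36. Remainder: −8.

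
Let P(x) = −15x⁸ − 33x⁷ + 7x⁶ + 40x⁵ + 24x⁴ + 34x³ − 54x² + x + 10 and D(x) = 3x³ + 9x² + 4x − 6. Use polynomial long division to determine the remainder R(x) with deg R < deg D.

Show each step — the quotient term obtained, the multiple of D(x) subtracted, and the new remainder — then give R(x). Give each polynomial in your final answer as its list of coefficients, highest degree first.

Step 1: lead(−15x⁸ − 33x⁷ + 7x⁶ + 40x⁵ + 24x⁴ + 34x³ − 54x² + x + 10) ÷ lead(D) = −15x⁸ ÷ 3x³ = −5x⁵. Subtract (−5x⁵)·D = −15x⁸ − 45x⁷ − 20x⁶ + 30x⁵. Remainder: 12x⁷ + 27x⁶ + 10x⁵ + 24x⁴ + 34x³ − 54x² + x + 10.
Step 2: lead(12x⁷ + 27x⁶ + 10x⁵ + 24x⁴ + 34x³ − 54x² + x + 10) ÷ lead(D) = 12x⁷ ÷ 3x³ = 4x⁴. Subtract (4x⁴)·D = 12x⁷ + 36x⁶ + 16x⁵ − 24x⁴. Remainder: −9x⁶ − 6x⁵ + 48x⁴ + 34x³ − 54x² + x + 10.
Step 3: lead(−9x⁶ − 6x⁵ + 48x⁴ + 34x³ − 54x² + x + 10) ÷ lead(D) = −9x⁶ ÷ 3x³ = −3x³. Subtract (−3x³)·D = −9x⁶ − 27x⁵ − 12x⁴ + 18x³. Remainder: 21x⁵ + 60x⁴ + 16x³ − 54x² + x + 10.
Step 4: lead(21x⁵ + 60x⁴ + 16x³ − 54x² + x + 10) ÷ lead(D) = 21x⁵ ÷ 3x³ = 7x². Subtract (7x²)·D = 21x⁵ + 63x⁴ + 28x³ − 42x². Remainder: −3x⁴ − 12x³ − 12x² + x + 10.
Step 5: lead(−3x⁴ − 12x³ − 12x² + x + 10) ÷ lead(D) = −3x⁴ ÷ 3x³ = −x. Subtract (−x)·D = −3x⁴ − 9x³ − 4x² + 6x. Remainder: −3x³ − 8x² − 5x + 10.
Step 6: lead(−3x³ − 8x² − 5x + 10) ÷ lead(D) = −3x³ ÷ 3x³ = −1. Subtract (−1)·D = −3x³ − 9x² − 4x + 6. Remainder: x² − x + 4.

R = [1, -1, 4]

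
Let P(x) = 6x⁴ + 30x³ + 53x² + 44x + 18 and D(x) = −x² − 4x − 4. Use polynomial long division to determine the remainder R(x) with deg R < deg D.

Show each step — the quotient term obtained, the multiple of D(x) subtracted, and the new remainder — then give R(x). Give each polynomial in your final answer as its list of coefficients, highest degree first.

Step 1: lead(6x⁴ + 30x³ + 53x² + 44x + 18) ÷ lead(D) = 6x⁴ ÷ −x² = −6x². Subtract (−6x²)·D = 6x⁴ + 24x³ + 24x². Remainder: 6x³ + 29x² + 44x + 18.
Step 2: lead(6x³ + 29x² + 44x + 18) ÷ lead(D) = 6x³ ÷ −x² = −6x. Subtract (−6x)·D = 6x³ + 24x² + 24x. Remainder: 5x² + 20x + 18.
Step 3: lead(5x² + 20x + 18) ÷ lead(D) = 5x² ÷ −x² = −5. Subtract (−5)·D = 5x² + 20x + 20. Remainder: −2.

R = [-2]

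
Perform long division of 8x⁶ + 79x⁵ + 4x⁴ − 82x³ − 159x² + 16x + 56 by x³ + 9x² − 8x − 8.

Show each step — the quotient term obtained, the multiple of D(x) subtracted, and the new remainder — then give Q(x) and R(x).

Step 1: lead(8x⁶ + 79x⁵ + 4x⁴ − 82x³ − 159x² + 16x + 56) ÷ lead(D) = 8x⁶ ÷ x³ = 8x³. Subtract (8x³)·D = 8x⁶ + 72x⁵ − 64x⁴ − 64x³. Remainder: 7x⁵ + 68x⁴ − 18x³ − 159x² + 16x + 56.
Step 2: lead(7x⁵ + 68x⁴ − 18x³ − 159x² + 16x + 56) ÷ lead(D) = 7x⁵ ÷ x³ = 7x². Subtract (7x²)·D = 7x⁵ + 63x⁴ − 56x³ − 56x². Remainder: 5x⁴ + 38x³ − 103x² + 16x + 56.
Step 3: lead(5x⁴ + 38x³ − 103x² + 16x + 56) ÷ lead(D) = 5x⁴ ÷ x³ = 5x. Subtract (5x)·D = 5x⁴ + 45x³ − 40x² − 40x. Remainder: −7x³ − 63x² + 56x + 56.
Step 4: lead(−7x³ − 63x² + 56x + 56) ÷ lead(D) = −7x³ ÷ x³ = −7. Subtract (−7)·D = −7x³ − 63x² + 56x + 56. Remainder: 0.

Q(x) = 8x³ + 7x² + 5x − 7; R(x) = 0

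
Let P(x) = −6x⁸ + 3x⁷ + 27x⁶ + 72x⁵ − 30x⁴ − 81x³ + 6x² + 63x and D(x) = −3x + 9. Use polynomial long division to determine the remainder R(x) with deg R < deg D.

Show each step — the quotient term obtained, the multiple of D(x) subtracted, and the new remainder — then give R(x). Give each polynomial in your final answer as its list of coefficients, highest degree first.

R = [0]

Step 1: lead(−6x⁸ + 3x⁷ + 27x⁶ + 72x⁵ − 30x⁴ − 81x³ + 6x² + 63x) ÷ lead(D) = −6x⁸ ÷ −3x = 2x⁷. Subtract (2x⁷)·D = −6x⁸ + 18x⁷. Remainder: −15x⁷ + 27x⁶ + 72x⁵ − 30x⁴ − 81x³ + 6x² + 63x.
Step 2: lead(−15x⁷ + 27x⁶ + 72x⁵ − 30x⁴ − 81x³ + 6x² + 63x) ÷ lead(D) = −15x⁷ ÷ −3x = 5x⁶. Subtract (5x⁶)·D = −15x⁷ + 45x⁶. Remainder: −18x⁶ + 72x⁵ − 30x⁴ − 81x³ + 6x² + 63x.
Step 3: lead(−18x⁶ + 72x⁵ − 30x⁴ − 81x³ + 6x² + 63x) ÷ lead(D) = −18x⁶ ÷ −3x = 6x⁵. Subtract (6x⁵)·D = −18x⁶ + 54x⁵. Remainder: 18x⁵ − 30x⁴ − 81x³ + 6x² + 63x.
Step 4: lead(18x⁵ − 30x⁴ − 81x³ + 6x² + 63x) ÷ lead(D) = 18x⁵ ÷ −3x = −6x⁴. Subtract (−6x⁴)·D = 18x⁵ − 54x⁴. Remainder: 24x⁴ − 81x³ + 6x² + 63x.
Step 5: lead(24x⁴ − 81x³ + 6x² + 63x) ÷ lead(D) = 24x⁴ ÷ −3x = −8x³. Subtract (−8x³)·D = 24x⁴ − 72x³. Remainder: −9x³ + 6x² + 63x.
Step 6: lead(−9x³ + 6x² + 63x) ÷ lead(D) = −9x³ ÷ −3x = 3x². Subtract (3x²)·D = −9x³ + 27x². Remainder: −21x² + 63x.
Step 7: lead(−21x² + 63x) ÷ lead(D) = −21x² ÷ −3x = 7x. Subtract (7x)·D = −21x² + 63x. Remainder: 0.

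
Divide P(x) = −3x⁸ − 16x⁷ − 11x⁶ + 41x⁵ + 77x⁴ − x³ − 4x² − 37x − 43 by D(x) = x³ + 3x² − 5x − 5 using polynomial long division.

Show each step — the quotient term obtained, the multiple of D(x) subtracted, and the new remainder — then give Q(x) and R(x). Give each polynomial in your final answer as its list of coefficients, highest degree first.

Step 1: lead(−3x⁸ − 16x⁷ − 11x⁶ + 41x⁵ + 77x⁴ − x³ − 4x² − 37x − 43) ÷ lead(D) = −3x⁸ ÷ x³ = −3x⁵. Subtract (−3x⁵)·D = −3x⁸ − 9x⁷ + 15x⁶ + 15x⁵. Remainder: −7x⁷ − 26x⁶ + 26x⁵ + 77x⁴ − x³ − 4x² − 37x − 43.
Step 2: lead(−7x⁷ − 26x⁶ + 26x⁵ + 77x⁴ − x³ − 4x² − 37x − 43) ÷ lead(D) = −7x⁷ ÷ x³ = −7x⁴. Subtract (−7x⁴)·D = −7x⁷ − 21x⁶ + 35x⁵ + 35x⁴. Remainder: −5x⁶ − 9x⁵ + 42x⁴ − x³ − 4x² − 37x − 43.
Step 3: lead(−5x⁶ − 9x⁵ + 42x⁴ − x³ − 4x² − 37x − 43) ÷ lead(D) = −5x⁶ ÷ x³ = −5x³. Subtract (−5x³)·D = −5x⁶ − 15x⁵ + 25x⁴ + 25x³. Remainder: 6x⁵ + 17x⁴ − 26x³ − 4x² − 37x − 43.
Step 4: lead(6x⁵ + 17x⁴ − 26x³ − 4x² − 37x − 43) ÷ lead(D) = 6x⁵ ÷ x³ = 6x². Subtract (6x²)·D = 6x⁵ + 18x⁴ − 30x³ − 30x². Remainder: −x⁴ + 4x³ + 26x² − 37x − 43.
Step 5: lead(−x⁴ + 4x³ + 26x² − 37x − 43) ÷ lead(D) = −x⁴ ÷ x³ = −x. Subtract (−x)·D = −x⁴ − 3x³ + 5x² + 5x. Remainder: 7x³ + 21x² − 42x − 43.
Step 6: lead(7x³ + 21x² − 42x − 43) ÷ lead(D) = 7x³ ÷ x³ = 7. Subtract (7)·D = 7x³ + 21x² − 35x − 35. Remainder: −7x − 8.

Q = [-3, -7, -5, 6, -1, 7]; R = [-7, -8]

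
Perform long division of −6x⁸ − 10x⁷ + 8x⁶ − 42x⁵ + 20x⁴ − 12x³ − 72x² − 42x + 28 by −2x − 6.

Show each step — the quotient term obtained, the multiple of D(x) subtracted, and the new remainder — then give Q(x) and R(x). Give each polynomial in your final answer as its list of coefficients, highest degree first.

Q = [3, -4, 8, -3, -1, 9, 9, -6]; R = [-8]

Step 1: lead(−6x⁸ − 10x⁷ + 8x⁶ − 42x⁵ + 20x⁴ − 12x³ − 72x² − 42x + 28) ÷ lead(D) = −6x⁸ ÷ −2x = 3x⁷. Subtract (3x⁷)·D = −6x⁸ − 18x⁷. Remainder: 8x⁷ + 8x⁶ − 42x⁵ + 20x⁴ − 12x³ − 72x² − 42x + 28.
Step 2: lead(8x⁷ + 8x⁶ − 42x⁵ + 20x⁴ − 12x³ − 72x² − 42x + 28) ÷ lead(D) = 8x⁷ ÷ −2x = −4x⁶. Subtract (−4x⁶)·D = 8x⁷ + 24x⁶. Remainder: −16x⁶ − 42x⁵ + 20x⁴ − 12x³ − 72x² − 42x + 28.
Step 3: lead(−16x⁶ − 42x⁵ + 20x⁴ − 12x³ − 72x² − 42x + 28) ÷ lead(D) = −16x⁶ ÷ −2x = 8x⁵. Subtract (8x⁵)·D = −16x⁶ − 48x⁵. Remainder: 6x⁵ + 20x⁴ − 12x³ − 72x² − 42x + 28.
Step 4: lead(6x⁵ + 20x⁴ − 12x³ − 72x² − 42x + 28) ÷ lead(D) = 6x⁵ ÷ −2x = −3x⁴. Subtract (−3x⁴)·D = 6x⁵ + 18x⁴. Remainder: 2x⁴ − 12x³ − 72x² − 42x + 28.
Step 5: lead(2x⁴ − 12x³ − 72x² − 42x + 28) ÷ lead(D) = 2x⁴ ÷ −2x = −x³. Subtract (−x³)·D = 2x⁴ + 6x³. Remainder: −18x³ − 72x² − 42x + 28.
Step 6: lead(−18x³ − 72x² − 42x + 28) ÷ lead(D) = −18x³ ÷ −2x = 9x². Subtract (9x²)·D = −18x³ − 54x². Remainder: −18x² − 42x + 28.
Step 7: lead(−18x² − 42x + 28) ÷ lead(D) = −18x² ÷ −2x = 9x. Subtract (9x)·D = −18x² − 54x. Remainder: 12x + 28.
Step 8: lead(12x + 28) ÷ lead(D) = 12x ÷ −2x = −6. Subtract (−6)·D = 12x + 36. Remainder: −8.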